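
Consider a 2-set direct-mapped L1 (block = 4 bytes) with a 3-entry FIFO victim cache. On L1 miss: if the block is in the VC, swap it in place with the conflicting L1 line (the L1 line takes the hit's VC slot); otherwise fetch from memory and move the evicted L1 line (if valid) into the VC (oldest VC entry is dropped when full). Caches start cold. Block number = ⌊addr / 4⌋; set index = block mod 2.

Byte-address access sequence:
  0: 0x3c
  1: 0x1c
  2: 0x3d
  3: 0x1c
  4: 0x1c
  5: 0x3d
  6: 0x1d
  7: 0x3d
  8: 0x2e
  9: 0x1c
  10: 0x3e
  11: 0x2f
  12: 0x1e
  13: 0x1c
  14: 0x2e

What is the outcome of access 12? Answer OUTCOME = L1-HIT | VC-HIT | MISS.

#0 0x3c→b15/s1 MISS; vc=[]
#1 0x1c→b7/s1 MISS; vc=[15]
#2 0x3d→b15/s1 VC-HIT; vc=[7]
#3 0x1c→b7/s1 VC-HIT; vc=[15]
#4 0x1c→b7/s1 L1-HIT; vc=[15]
#5 0x3d→b15/s1 VC-HIT; vc=[7]
#6 0x1d→b7/s1 VC-HIT; vc=[15]
#7 0x3d→b15/s1 VC-HIT; vc=[7]
#8 0x2e→b11/s1 MISS; vc=[7,15]
#9 0x1c→b7/s1 VC-HIT; vc=[11,15]
#10 0x3e→b15/s1 VC-HIT; vc=[11,7]
#11 0x2f→b11/s1 VC-HIT; vc=[15,7]
#12 0x1e→b7/s1 VC-HIT; vc=[15,11]
#13 0x1c→b7/s1 L1-HIT; vc=[15,11]
#14 0x2e→b11/s1 VC-HIT; vc=[15,7]

OUTCOME = VC-HIT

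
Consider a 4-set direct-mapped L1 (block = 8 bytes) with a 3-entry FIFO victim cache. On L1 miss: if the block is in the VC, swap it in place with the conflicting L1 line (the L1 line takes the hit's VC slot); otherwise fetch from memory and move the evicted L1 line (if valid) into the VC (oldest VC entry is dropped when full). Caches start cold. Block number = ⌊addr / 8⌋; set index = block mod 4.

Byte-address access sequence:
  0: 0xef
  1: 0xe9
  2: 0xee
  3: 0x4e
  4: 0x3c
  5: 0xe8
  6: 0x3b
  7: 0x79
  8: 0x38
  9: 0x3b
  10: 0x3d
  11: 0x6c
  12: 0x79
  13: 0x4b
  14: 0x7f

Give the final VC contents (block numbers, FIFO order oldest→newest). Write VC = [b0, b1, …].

VC = [13, 7, 29]

  [0] addr=0xef blk=29 s=1: MISS | VC []
  [1] addr=0xe9 blk=29 s=1: L1-HIT | VC []
  [2] addr=0xee blk=29 s=1: L1-HIT | VC []
  [3] addr=0x4e blk=9 s=1: MISS | VC [29]
  [4] addr=0x3c blk=7 s=3: MISS | VC [29]
  [5] addr=0xe8 blk=29 s=1: VC-HIT | VC [9]
  [6] addr=0x3b blk=7 s=3: L1-HIT | VC [9]
  [7] addr=0x79 blk=15 s=3: MISS | VC [9, 7]
  [8] addr=0x38 blk=7 s=3: VC-HIT | VC [9, 15]
  [9] addr=0x3b blk=7 s=3: L1-HIT | VC [9, 15]
  [10] addr=0x3d blk=7 s=3: L1-HIT | VC [9, 15]
  [11] addr=0x6c blk=13 s=1: MISS | VC [9, 15, 29]
  [12] addr=0x79 blk=15 s=3: VC-HIT | VC [9, 7, 29]
  [13] addr=0x4b blk=9 s=1: VC-HIT | VC [13, 7, 29]
  [14] addr=0x7f blk=15 s=3: L1-HIT | VC [13, 7, 29]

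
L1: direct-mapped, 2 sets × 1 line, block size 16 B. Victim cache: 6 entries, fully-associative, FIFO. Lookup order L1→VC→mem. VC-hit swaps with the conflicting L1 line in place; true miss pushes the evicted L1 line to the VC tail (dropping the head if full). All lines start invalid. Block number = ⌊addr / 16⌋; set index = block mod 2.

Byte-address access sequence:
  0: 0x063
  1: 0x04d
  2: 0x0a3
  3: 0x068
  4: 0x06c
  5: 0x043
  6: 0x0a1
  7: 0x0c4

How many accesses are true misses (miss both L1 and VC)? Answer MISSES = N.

MISSES = 4

0: 0x63 (blk 6, set 0) → MISS  vc=[]
1: 0x4d (blk 4, set 0) → MISS  vc=[6]
2: 0xa3 (blk 10, set 0) → MISS  vc=[6, 4]
3: 0x68 (blk 6, set 0) → VC-HIT  vc=[10, 4]
4: 0x6c (blk 6, set 0) → L1-HIT  vc=[10, 4]
5: 0x43 (blk 4, set 0) → VC-HIT  vc=[10, 6]
6: 0xa1 (blk 10, set 0) → VC-HIT  vc=[4, 6]
7: 0xc4 (blk 12, set 0) → MISS  vc=[4, 6, 10]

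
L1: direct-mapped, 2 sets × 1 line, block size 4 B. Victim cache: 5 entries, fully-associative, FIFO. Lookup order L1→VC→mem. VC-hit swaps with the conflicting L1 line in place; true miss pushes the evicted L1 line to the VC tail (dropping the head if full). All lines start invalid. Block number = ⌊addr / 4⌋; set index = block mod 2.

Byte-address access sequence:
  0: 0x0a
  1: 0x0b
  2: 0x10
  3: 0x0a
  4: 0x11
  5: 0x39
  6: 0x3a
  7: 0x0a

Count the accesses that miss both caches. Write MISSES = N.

MISSES = 3

0: 0xa (blk 2, set 0) → MISS  vc=[]
1: 0xb (blk 2, set 0) → L1-HIT  vc=[]
2: 0x10 (blk 4, set 0) → MISS  vc=[2]
3: 0xa (blk 2, set 0) → VC-HIT  vc=[4]
4: 0x11 (blk 4, set 0) → VC-HIT  vc=[2]
5: 0x39 (blk 14, set 0) → MISS  vc=[2, 4]
6: 0x3a (blk 14, set 0) → L1-HIT  vc=[2, 4]
7: 0xa (blk 2, set 0) → VC-HIT  vc=[14, 4]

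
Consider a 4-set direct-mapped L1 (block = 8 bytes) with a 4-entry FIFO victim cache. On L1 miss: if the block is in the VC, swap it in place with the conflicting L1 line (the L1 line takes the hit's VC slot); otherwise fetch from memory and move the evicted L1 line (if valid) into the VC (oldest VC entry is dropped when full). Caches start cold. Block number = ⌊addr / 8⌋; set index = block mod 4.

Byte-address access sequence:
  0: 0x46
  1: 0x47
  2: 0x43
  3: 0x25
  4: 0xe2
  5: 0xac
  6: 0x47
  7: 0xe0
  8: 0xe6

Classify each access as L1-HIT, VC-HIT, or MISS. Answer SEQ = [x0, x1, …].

SEQ = [MISS, L1-HIT, L1-HIT, MISS, MISS, MISS, VC-HIT, VC-HIT, L1-HIT]

  [0] addr=0x46 blk=8 s=0: MISS | VC []
  [1] addr=0x47 blk=8 s=0: L1-HIT | VC []
  [2] addr=0x43 blk=8 s=0: L1-HIT | VC []
  [3] addr=0x25 blk=4 s=0: MISS | VC [8]
  [4] addr=0xe2 blk=28 s=0: MISS | VC [8, 4]
  [5] addr=0xac blk=21 s=1: MISS | VC [8, 4]
  [6] addr=0x47 blk=8 s=0: VC-HIT | VC [28, 4]
  [7] addr=0xe0 blk=28 s=0: VC-HIT | VC [8, 4]
  [8] addr=0xe6 blk=28 s=0: L1-HIT | VC [8, 4]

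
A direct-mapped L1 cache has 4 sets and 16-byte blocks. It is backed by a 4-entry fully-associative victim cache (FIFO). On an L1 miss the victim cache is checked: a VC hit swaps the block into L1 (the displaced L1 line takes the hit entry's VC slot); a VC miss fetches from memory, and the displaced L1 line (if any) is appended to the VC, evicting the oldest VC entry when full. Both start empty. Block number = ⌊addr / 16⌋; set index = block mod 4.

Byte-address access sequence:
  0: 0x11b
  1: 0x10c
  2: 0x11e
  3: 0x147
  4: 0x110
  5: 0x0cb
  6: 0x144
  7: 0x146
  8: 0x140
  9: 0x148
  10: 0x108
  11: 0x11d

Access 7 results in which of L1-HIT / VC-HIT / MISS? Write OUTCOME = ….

OUTCOME = L1-HIT

#0 0x11b→b17/s1 MISS; vc=[]
#1 0x10c→b16/s0 MISS; vc=[]
#2 0x11e→b17/s1 L1-HIT; vc=[]
#3 0x147→b20/s0 MISS; vc=[16]
#4 0x110→b17/s1 L1-HIT; vc=[16]
#5 0xcb→b12/s0 MISS; vc=[16,20]
#6 0x144→b20/s0 VC-HIT; vc=[16,12]
#7 0x146→b20/s0 L1-HIT; vc=[16,12]
#8 0x140→b20/s0 L1-HIT; vc=[16,12]
#9 0x148→b20/s0 L1-HIT; vc=[16,12]
#10 0x108→b16/s0 VC-HIT; vc=[20,12]
#11 0x11d→b17/s1 L1-HIT; vc=[20,12]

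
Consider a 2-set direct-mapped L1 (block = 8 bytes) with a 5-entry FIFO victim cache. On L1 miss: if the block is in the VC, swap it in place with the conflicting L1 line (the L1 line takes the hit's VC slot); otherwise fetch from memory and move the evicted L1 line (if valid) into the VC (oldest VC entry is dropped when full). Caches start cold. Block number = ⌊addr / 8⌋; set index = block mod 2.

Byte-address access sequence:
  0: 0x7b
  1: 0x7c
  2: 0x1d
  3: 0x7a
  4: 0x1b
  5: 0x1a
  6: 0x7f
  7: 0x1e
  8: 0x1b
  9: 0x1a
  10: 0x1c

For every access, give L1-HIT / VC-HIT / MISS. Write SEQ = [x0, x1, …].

SEQ = [MISS, L1-HIT, MISS, VC-HIT, VC-HIT, L1-HIT, VC-HIT, VC-HIT, L1-HIT, L1-HIT, L1-HIT]

#0 0x7b→b15/s1 MISS; vc=[]
#1 0x7c→b15/s1 L1-HIT; vc=[]
#2 0x1d→b3/s1 MISS; vc=[15]
#3 0x7a→b15/s1 VC-HIT; vc=[3]
#4 0x1b→b3/s1 VC-HIT; vc=[15]
#5 0x1a→b3/s1 L1-HIT; vc=[15]
#6 0x7f→b15/s1 VC-HIT; vc=[3]
#7 0x1e→b3/s1 VC-HIT; vc=[15]
#8 0x1b→b3/s1 L1-HIT; vc=[15]
#9 0x1a→b3/s1 L1-HIT; vc=[15]
#10 0x1c→b3/s1 L1-HIT; vc=[15]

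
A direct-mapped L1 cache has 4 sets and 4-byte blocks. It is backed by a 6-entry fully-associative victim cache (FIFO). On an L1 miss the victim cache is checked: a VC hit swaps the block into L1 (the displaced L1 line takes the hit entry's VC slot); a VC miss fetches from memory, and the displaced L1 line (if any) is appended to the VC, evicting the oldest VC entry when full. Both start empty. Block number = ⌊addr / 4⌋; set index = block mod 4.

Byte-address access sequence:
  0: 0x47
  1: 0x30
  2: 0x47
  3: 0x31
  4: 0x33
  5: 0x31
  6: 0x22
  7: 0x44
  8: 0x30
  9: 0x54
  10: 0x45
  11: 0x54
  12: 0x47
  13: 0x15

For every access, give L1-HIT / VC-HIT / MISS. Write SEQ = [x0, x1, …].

SEQ = [MISS, MISS, L1-HIT, L1-HIT, L1-HIT, L1-HIT, MISS, L1-HIT, VC-HIT, MISS, VC-HIT, VC-HIT, VC-HIT, MISS]

  [0] addr=0x47 blk=17 s=1: MISS | VC []
  [1] addr=0x30 blk=12 s=0: MISS | VC []
  [2] addr=0x47 blk=17 s=1: L1-HIT | VC []
  [3] addr=0x31 blk=12 s=0: L1-HIT | VC []
  [4] addr=0x33 blk=12 s=0: L1-HIT | VC []
  [5] addr=0x31 blk=12 s=0: L1-HIT | VC []
  [6] addr=0x22 blk=8 s=0: MISS | VC [12]
  [7] addr=0x44 blk=17 s=1: L1-HIT | VC [12]
  [8] addr=0x30 blk=12 s=0: VC-HIT | VC [8]
  [9] addr=0x54 blk=21 s=1: MISS | VC [8, 17]
  [10] addr=0x45 blk=17 s=1: VC-HIT | VC [8, 21]
  [11] addr=0x54 blk=21 s=1: VC-HIT | VC [8, 17]
  [12] addr=0x47 blk=17 s=1: VC-HIT | VC [8, 21]
  [13] addr=0x15 blk=5 s=1: MISS | VC [8, 21, 17]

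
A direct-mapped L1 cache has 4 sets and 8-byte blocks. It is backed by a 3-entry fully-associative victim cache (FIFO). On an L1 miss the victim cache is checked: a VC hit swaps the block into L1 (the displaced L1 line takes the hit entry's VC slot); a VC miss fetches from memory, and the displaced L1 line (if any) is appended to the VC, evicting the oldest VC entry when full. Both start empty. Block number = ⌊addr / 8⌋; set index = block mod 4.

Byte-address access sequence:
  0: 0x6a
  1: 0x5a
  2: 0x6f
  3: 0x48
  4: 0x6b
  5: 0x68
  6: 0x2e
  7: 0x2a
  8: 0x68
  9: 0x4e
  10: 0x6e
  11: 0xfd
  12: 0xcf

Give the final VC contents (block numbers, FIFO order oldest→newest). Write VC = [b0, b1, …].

0: 0x6a (blk 13, set 1) → MISS  vc=[]
1: 0x5a (blk 11, set 3) → MISS  vc=[]
2: 0x6f (blk 13, set 1) → L1-HIT  vc=[]
3: 0x48 (blk 9, set 1) → MISS  vc=[13]
4: 0x6b (blk 13, set 1) → VC-HIT  vc=[9]
5: 0x68 (blk 13, set 1) → L1-HIT  vc=[9]
6: 0x2e (blk 5, set 1) → MISS  vc=[9, 13]
7: 0x2a (blk 5, set 1) → L1-HIT  vc=[9, 13]
8: 0x68 (blk 13, set 1) → VC-HIT  vc=[9, 5]
9: 0x4e (blk 9, set 1) → VC-HIT  vc=[13, 5]
10: 0x6e (blk 13, set 1) → VC-HIT  vc=[9, 5]
11: 0xfd (blk 31, set 3) → MISS  vc=[9, 5, 11]
12: 0xcf (blk 25, set 1) → MISS  vc=[5, 11, 13]

VC = [5, 11, 13]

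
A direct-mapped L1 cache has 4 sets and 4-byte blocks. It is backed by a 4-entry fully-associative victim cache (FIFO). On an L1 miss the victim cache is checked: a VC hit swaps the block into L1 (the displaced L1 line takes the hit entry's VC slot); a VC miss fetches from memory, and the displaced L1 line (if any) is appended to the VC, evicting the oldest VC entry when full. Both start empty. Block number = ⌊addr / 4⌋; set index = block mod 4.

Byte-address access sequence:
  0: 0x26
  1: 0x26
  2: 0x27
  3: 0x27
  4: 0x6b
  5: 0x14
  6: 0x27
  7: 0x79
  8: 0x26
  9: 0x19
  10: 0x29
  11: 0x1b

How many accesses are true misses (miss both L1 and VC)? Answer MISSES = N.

MISSES = 6

  [0] addr=0x26 blk=9 s=1: MISS | VC []
  [1] addr=0x26 blk=9 s=1: L1-HIT | VC []
  [2] addr=0x27 blk=9 s=1: L1-HIT | VC []
  [3] addr=0x27 blk=9 s=1: L1-HIT | VC []
  [4] addr=0x6b blk=26 s=2: MISS | VC []
  [5] addr=0x14 blk=5 s=1: MISS | VC [9]
  [6] addr=0x27 blk=9 s=1: VC-HIT | VC [5]
  [7] addr=0x79 blk=30 s=2: MISS | VC [5, 26]
  [8] addr=0x26 blk=9 s=1: L1-HIT | VC [5, 26]
  [9] addr=0x19 blk=6 s=2: MISS | VC [5, 26, 30]
  [10] addr=0x29 blk=10 s=2: MISS | VC [5, 26, 30, 6]
  [11] addr=0x1b blk=6 s=2: VC-HIT | VC [5, 26, 30, 10]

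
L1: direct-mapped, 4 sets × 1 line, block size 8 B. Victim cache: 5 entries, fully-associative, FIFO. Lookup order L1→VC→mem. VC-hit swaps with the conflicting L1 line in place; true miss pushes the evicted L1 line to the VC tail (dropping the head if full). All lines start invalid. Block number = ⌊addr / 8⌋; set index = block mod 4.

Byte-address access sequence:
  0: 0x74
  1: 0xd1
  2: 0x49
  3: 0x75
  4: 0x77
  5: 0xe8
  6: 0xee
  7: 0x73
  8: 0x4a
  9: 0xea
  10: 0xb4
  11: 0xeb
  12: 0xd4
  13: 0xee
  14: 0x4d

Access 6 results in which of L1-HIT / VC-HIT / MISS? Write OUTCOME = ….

  [0] addr=0x74 blk=14 s=2: MISS | VC []
  [1] addr=0xd1 blk=26 s=2: MISS | VC [14]
  [2] addr=0x49 blk=9 s=1: MISS | VC [14]
  [3] addr=0x75 blk=14 s=2: VC-HIT | VC [26]
  [4] addr=0x77 blk=14 s=2: L1-HIT | VC [26]
  [5] addr=0xe8 blk=29 s=1: MISS | VC [26, 9]
  [6] addr=0xee blk=29 s=1: L1-HIT | VC [26, 9]
  [7] addr=0x73 blk=14 s=2: L1-HIT | VC [26, 9]
  [8] addr=0x4a blk=9 s=1: VC-HIT | VC [26, 29]
  [9] addr=0xea blk=29 s=1: VC-HIT | VC [26, 9]
  [10] addr=0xb4 blk=22 s=2: MISS | VC [26, 9, 14]
  [11] addr=0xeb blk=29 s=1: L1-HIT | VC [26, 9, 14]
  [12] addr=0xd4 blk=26 s=2: VC-HIT | VC [22, 9, 14]
  [13] addr=0xee blk=29 s=1: L1-HIT | VC [22, 9, 14]
  [14] addr=0x4d blk=9 s=1: VC-HIT | VC [22, 29, 14]

OUTCOME = L1-HIT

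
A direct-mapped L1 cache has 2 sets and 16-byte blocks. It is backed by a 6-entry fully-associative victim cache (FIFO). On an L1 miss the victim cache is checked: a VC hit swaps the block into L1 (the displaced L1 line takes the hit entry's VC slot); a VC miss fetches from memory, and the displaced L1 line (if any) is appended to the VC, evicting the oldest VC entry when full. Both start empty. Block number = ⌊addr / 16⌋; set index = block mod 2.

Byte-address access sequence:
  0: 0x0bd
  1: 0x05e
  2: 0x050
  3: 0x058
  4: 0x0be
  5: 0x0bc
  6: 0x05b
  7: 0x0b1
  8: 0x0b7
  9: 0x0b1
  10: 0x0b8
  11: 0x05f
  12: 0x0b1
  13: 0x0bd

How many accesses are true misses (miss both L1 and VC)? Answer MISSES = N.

0: 0xbd (blk 11, set 1) → MISS  vc=[]
1: 0x5e (blk 5, set 1) → MISS  vc=[11]
2: 0x50 (blk 5, set 1) → L1-HIT  vc=[11]
3: 0x58 (blk 5, set 1) → L1-HIT  vc=[11]
4: 0xbe (blk 11, set 1) → VC-HIT  vc=[5]
5: 0xbc (blk 11, set 1) → L1-HIT  vc=[5]
6: 0x5b (blk 5, set 1) → VC-HIT  vc=[11]
7: 0xb1 (blk 11, set 1) → VC-HIT  vc=[5]
8: 0xb7 (blk 11, set 1) → L1-HIT  vc=[5]
9: 0xb1 (blk 11, set 1) → L1-HIT  vc=[5]
10: 0xb8 (blk 11, set 1) → L1-HIT  vc=[5]
11: 0x5f (blk 5, set 1) → VC-HIT  vc=[11]
12: 0xb1 (blk 11, set 1) → VC-HIT  vc=[5]
13: 0xbd (blk 11, set 1) → L1-HIT  vc=[5]

MISSES = 2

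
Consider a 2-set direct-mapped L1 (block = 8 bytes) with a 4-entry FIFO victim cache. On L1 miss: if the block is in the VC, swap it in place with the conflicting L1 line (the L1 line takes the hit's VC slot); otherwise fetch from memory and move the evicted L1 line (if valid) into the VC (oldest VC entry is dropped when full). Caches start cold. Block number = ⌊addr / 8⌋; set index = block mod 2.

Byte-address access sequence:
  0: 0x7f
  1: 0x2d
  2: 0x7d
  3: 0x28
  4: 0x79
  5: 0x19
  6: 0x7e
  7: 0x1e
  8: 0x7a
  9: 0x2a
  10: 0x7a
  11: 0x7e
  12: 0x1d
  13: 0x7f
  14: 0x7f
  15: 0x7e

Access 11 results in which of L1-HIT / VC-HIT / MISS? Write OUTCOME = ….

0: 0x7f (blk 15, set 1) → MISS  vc=[]
1: 0x2d (blk 5, set 1) → MISS  vc=[15]
2: 0x7d (blk 15, set 1) → VC-HIT  vc=[5]
3: 0x28 (blk 5, set 1) → VC-HIT  vc=[15]
4: 0x79 (blk 15, set 1) → VC-HIT  vc=[5]
5: 0x19 (blk 3, set 1) → MISS  vc=[5, 15]
6: 0x7e (blk 15, set 1) → VC-HIT  vc=[5, 3]
7: 0x1e (blk 3, set 1) → VC-HIT  vc=[5, 15]
8: 0x7a (blk 15, set 1) → VC-HIT  vc=[5, 3]
9: 0x2a (blk 5, set 1) → VC-HIT  vc=[15, 3]
10: 0x7a (blk 15, set 1) → VC-HIT  vc=[5, 3]
11: 0x7e (blk 15, set 1) → L1-HIT  vc=[5, 3]
12: 0x1d (blk 3, set 1) → VC-HIT  vc=[5, 15]
13: 0x7f (blk 15, set 1) → VC-HIT  vc=[5, 3]
14: 0x7f (blk 15, set 1) → L1-HIT  vc=[5, 3]
15: 0x7e (blk 15, set 1) → L1-HIT  vc=[5, 3]

OUTCOME = L1-HIT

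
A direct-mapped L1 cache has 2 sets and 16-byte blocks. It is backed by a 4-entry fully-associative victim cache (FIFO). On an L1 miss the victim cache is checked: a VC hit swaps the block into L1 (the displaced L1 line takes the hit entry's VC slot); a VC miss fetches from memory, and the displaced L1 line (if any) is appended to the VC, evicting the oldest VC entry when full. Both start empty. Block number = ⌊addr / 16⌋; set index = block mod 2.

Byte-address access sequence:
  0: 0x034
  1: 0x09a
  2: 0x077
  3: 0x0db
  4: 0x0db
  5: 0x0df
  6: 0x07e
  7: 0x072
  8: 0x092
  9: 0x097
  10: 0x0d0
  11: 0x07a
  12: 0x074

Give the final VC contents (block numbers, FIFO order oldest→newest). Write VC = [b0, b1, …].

0: 0x34 (blk 3, set 1) → MISS  vc=[]
1: 0x9a (blk 9, set 1) → MISS  vc=[3]
2: 0x77 (blk 7, set 1) → MISS  vc=[3, 9]
3: 0xdb (blk 13, set 1) → MISS  vc=[3, 9, 7]
4: 0xdb (blk 13, set 1) → L1-HIT  vc=[3, 9, 7]
5: 0xdf (blk 13, set 1) → L1-HIT  vc=[3, 9, 7]
6: 0x7e (blk 7, set 1) → VC-HIT  vc=[3, 9, 13]
7: 0x72 (blk 7, set 1) → L1-HIT  vc=[3, 9, 13]
8: 0x92 (blk 9, set 1) → VC-HIT  vc=[3, 7, 13]
9: 0x97 (blk 9, set 1) → L1-HIT  vc=[3, 7, 13]
10: 0xd0 (blk 13, set 1) → VC-HIT  vc=[3, 7, 9]
11: 0x7a (blk 7, set 1) → VC-HIT  vc=[3, 13, 9]
12: 0x74 (blk 7, set 1) → L1-HIT  vc=[3, 13, 9]

VC = [3, 13, 9]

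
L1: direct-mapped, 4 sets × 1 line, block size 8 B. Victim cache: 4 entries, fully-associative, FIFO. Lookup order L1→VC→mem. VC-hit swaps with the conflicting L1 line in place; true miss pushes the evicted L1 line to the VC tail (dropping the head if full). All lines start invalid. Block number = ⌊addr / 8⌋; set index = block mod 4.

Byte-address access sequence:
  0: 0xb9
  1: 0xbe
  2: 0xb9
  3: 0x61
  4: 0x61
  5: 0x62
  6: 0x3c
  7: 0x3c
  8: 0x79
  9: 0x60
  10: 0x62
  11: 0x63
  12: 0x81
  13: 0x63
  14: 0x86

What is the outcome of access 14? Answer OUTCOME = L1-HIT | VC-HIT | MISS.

  [0] addr=0xb9 blk=23 s=3: MISS | VC []
  [1] addr=0xbe blk=23 s=3: L1-HIT | VC []
  [2] addr=0xb9 blk=23 s=3: L1-HIT | VC []
  [3] addr=0x61 blk=12 s=0: MISS | VC []
  [4] addr=0x61 blk=12 s=0: L1-HIT | VC []
  [5] addr=0x62 blk=12 s=0: L1-HIT | VC []
  [6] addr=0x3c blk=7 s=3: MISS | VC [23]
  [7] addr=0x3c blk=7 s=3: L1-HIT | VC [23]
  [8] addr=0x79 blk=15 s=3: MISS | VC [23, 7]
  [9] addr=0x60 blk=12 s=0: L1-HIT | VC [23, 7]
  [10] addr=0x62 blk=12 s=0: L1-HIT | VC [23, 7]
  [11] addr=0x63 blk=12 s=0: L1-HIT | VC [23, 7]
  [12] addr=0x81 blk=16 s=0: MISS | VC [23, 7, 12]
  [13] addr=0x63 blk=12 s=0: VC-HIT | VC [23, 7, 16]
  [14] addr=0x86 blk=16 s=0: VC-HIT | VC [23, 7, 12]

OUTCOME = VC-HIT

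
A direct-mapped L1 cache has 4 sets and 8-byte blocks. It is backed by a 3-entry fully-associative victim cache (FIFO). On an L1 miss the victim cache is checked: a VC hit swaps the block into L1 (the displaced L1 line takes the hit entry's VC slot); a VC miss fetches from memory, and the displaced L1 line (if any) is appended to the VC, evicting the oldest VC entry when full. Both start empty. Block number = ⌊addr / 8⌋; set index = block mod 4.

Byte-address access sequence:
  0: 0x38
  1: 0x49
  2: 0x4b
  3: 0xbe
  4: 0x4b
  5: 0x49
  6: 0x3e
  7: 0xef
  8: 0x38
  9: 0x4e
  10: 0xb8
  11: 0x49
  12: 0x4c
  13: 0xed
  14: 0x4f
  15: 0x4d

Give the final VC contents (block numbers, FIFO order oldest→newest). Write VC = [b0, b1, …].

0: 0x38 (blk 7, set 3) → MISS  vc=[]
1: 0x49 (blk 9, set 1) → MISS  vc=[]
2: 0x4b (blk 9, set 1) → L1-HIT  vc=[]
3: 0xbe (blk 23, set 3) → MISS  vc=[7]
4: 0x4b (blk 9, set 1) → L1-HIT  vc=[7]
5: 0x49 (blk 9, set 1) → L1-HIT  vc=[7]
6: 0x3e (blk 7, set 3) → VC-HIT  vc=[23]
7: 0xef (blk 29, set 1) → MISS  vc=[23, 9]
8: 0x38 (blk 7, set 3) → L1-HIT  vc=[23, 9]
9: 0x4e (blk 9, set 1) → VC-HIT  vc=[23, 29]
10: 0xb8 (blk 23, set 3) → VC-HIT  vc=[7, 29]
11: 0x49 (blk 9, set 1) → L1-HIT  vc=[7, 29]
12: 0x4c (blk 9, set 1) → L1-HIT  vc=[7, 29]
13: 0xed (blk 29, set 1) → VC-HIT  vc=[7, 9]
14: 0x4f (blk 9, set 1) → VC-HIT  vc=[7, 29]
15: 0x4d (blk 9, set 1) → L1-HIT  vc=[7, 29]

VC = [7, 29]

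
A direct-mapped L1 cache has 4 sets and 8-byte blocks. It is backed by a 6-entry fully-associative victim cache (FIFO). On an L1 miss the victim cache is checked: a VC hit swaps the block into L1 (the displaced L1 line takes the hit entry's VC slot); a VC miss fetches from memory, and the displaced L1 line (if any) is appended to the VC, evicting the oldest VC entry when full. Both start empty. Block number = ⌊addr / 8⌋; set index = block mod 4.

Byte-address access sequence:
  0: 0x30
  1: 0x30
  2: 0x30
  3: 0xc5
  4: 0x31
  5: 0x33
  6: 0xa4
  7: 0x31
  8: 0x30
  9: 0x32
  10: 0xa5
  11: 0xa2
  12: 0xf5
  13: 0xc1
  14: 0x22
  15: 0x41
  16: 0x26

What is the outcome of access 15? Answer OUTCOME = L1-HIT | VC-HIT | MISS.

0: 0x30 (blk 6, set 2) → MISS  vc=[]
1: 0x30 (blk 6, set 2) → L1-HIT  vc=[]
2: 0x30 (blk 6, set 2) → L1-HIT  vc=[]
3: 0xc5 (blk 24, set 0) → MISS  vc=[]
4: 0x31 (blk 6, set 2) → L1-HIT  vc=[]
5: 0x33 (blk 6, set 2) → L1-HIT  vc=[]
6: 0xa4 (blk 20, set 0) → MISS  vc=[24]
7: 0x31 (blk 6, set 2) → L1-HIT  vc=[24]
8: 0x30 (blk 6, set 2) → L1-HIT  vc=[24]
9: 0x32 (blk 6, set 2) → L1-HIT  vc=[24]
10: 0xa5 (blk 20, set 0) → L1-HIT  vc=[24]
11: 0xa2 (blk 20, set 0) → L1-HIT  vc=[24]
12: 0xf5 (blk 30, set 2) → MISS  vc=[24, 6]
13: 0xc1 (blk 24, set 0) → VC-HIT  vc=[20, 6]
14: 0x22 (blk 4, set 0) → MISS  vc=[20, 6, 24]
15: 0x41 (blk 8, set 0) → MISS  vc=[20, 6, 24, 4]
16: 0x26 (blk 4, set 0) → VC-HIT  vc=[20, 6, 24, 8]

OUTCOME = MISS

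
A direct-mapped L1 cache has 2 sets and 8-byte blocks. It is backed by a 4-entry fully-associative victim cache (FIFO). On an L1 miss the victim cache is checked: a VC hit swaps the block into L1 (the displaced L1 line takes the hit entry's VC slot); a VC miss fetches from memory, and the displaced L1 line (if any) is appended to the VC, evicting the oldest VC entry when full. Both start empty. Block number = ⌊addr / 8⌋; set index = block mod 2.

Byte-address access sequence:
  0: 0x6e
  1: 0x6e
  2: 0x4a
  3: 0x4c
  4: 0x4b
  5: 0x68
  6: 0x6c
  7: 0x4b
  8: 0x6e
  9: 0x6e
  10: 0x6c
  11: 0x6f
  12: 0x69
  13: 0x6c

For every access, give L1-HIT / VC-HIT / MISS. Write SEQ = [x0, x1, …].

#0 0x6e→b13/s1 MISS; vc=[]
#1 0x6e→b13/s1 L1-HIT; vc=[]
#2 0x4a→b9/s1 MISS; vc=[13]
#3 0x4c→b9/s1 L1-HIT; vc=[13]
#4 0x4b→b9/s1 L1-HIT; vc=[13]
#5 0x68→b13/s1 VC-HIT; vc=[9]
#6 0x6c→b13/s1 L1-HIT; vc=[9]
#7 0x4b→b9/s1 VC-HIT; vc=[13]
#8 0x6e→b13/s1 VC-HIT; vc=[9]
#9 0x6e→b13/s1 L1-HIT; vc=[9]
#10 0x6c→b13/s1 L1-HIT; vc=[9]
#11 0x6f→b13/s1 L1-HIT; vc=[9]
#12 0x69→b13/s1 L1-HIT; vc=[9]
#13 0x6c→b13/s1 L1-HIT; vc=[9]

SEQ = [MISS, L1-HIT, MISS, L1-HIT, L1-HIT, VC-HIT, L1-HIT, VC-HIT, VC-HIT, L1-HIT, L1-HIT, L1-HIT, L1-HIT, L1-HIT]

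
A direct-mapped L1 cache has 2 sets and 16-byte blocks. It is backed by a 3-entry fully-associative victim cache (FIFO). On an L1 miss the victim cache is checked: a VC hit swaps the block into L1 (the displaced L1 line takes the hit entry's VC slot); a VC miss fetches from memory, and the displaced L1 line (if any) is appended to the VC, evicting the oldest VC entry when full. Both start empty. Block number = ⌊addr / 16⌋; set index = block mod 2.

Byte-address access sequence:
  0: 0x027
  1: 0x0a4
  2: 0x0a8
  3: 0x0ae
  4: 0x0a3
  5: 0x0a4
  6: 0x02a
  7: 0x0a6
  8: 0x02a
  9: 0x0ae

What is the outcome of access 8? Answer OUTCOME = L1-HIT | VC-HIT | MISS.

OUTCOME = VC-HIT

0: 0x27 (blk 2, set 0) → MISS  vc=[]
1: 0xa4 (blk 10, set 0) → MISS  vc=[2]
2: 0xa8 (blk 10, set 0) → L1-HIT  vc=[2]
3: 0xae (blk 10, set 0) → L1-HIT  vc=[2]
4: 0xa3 (blk 10, set 0) → L1-HIT  vc=[2]
5: 0xa4 (blk 10, set 0) → L1-HIT  vc=[2]
6: 0x2a (blk 2, set 0) → VC-HIT  vc=[10]
7: 0xa6 (blk 10, set 0) → VC-HIT  vc=[2]
8: 0x2a (blk 2, set 0) → VC-HIT  vc=[10]
9: 0xae (blk 10, set 0) → VC-HIT  vc=[2]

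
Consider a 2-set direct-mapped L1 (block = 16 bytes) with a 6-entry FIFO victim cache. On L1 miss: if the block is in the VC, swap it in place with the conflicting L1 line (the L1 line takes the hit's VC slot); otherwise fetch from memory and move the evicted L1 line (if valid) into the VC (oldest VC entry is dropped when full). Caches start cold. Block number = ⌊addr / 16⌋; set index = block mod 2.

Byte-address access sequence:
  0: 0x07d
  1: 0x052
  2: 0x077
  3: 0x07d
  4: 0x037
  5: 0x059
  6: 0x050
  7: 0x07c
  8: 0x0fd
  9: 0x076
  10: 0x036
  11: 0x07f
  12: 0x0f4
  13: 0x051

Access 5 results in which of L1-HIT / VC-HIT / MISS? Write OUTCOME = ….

OUTCOME = VC-HIT

  [0] addr=0x7d blk=7 s=1: MISS | VC []
  [1] addr=0x52 blk=5 s=1: MISS | VC [7]
  [2] addr=0x77 blk=7 s=1: VC-HIT | VC [5]
  [3] addr=0x7d blk=7 s=1: L1-HIT | VC [5]
  [4] addr=0x37 blk=3 s=1: MISS | VC [5, 7]
  [5] addr=0x59 blk=5 s=1: VC-HIT | VC [3, 7]
  [6] addr=0x50 blk=5 s=1: L1-HIT | VC [3, 7]
  [7] addr=0x7c blk=7 s=1: VC-HIT | VC [3, 5]
  [8] addr=0xfd blk=15 s=1: MISS | VC [3, 5, 7]
  [9] addr=0x76 blk=7 s=1: VC-HIT | VC [3, 5, 15]
  [10] addr=0x36 blk=3 s=1: VC-HIT | VC [7, 5, 15]
  [11] addr=0x7f blk=7 s=1: VC-HIT | VC [3, 5, 15]
  [12] addr=0xf4 blk=15 s=1: VC-HIT | VC [3, 5, 7]
  [13] addr=0x51 blk=5 s=1: VC-HIT | VC [3, 15, 7]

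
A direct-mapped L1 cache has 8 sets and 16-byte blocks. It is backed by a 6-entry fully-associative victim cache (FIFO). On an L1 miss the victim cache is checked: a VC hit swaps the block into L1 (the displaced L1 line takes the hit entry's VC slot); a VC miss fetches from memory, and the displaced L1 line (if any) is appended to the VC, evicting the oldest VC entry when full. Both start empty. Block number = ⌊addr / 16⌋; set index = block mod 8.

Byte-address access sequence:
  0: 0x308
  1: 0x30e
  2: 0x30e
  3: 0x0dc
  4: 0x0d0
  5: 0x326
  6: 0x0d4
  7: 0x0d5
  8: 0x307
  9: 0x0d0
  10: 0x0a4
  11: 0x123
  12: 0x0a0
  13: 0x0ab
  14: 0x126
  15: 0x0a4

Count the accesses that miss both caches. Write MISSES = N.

MISSES = 5

  [0] addr=0x308 blk=48 s=0: MISS | VC []
  [1] addr=0x30e blk=48 s=0: L1-HIT | VC []
  [2] addr=0x30e blk=48 s=0: L1-HIT | VC []
  [3] addr=0xdc blk=13 s=5: MISS | VC []
  [4] addr=0xd0 blk=13 s=5: L1-HIT | VC []
  [5] addr=0x326 blk=50 s=2: MISS | VC []
  [6] addr=0xd4 blk=13 s=5: L1-HIT | VC []
  [7] addr=0xd5 blk=13 s=5: L1-HIT | VC []
  [8] addr=0x307 blk=48 s=0: L1-HIT | VC []
  [9] addr=0xd0 blk=13 s=5: L1-HIT | VC []
  [10] addr=0xa4 blk=10 s=2: MISS | VC [50]
  [11] addr=0x123 blk=18 s=2: MISS | VC [50, 10]
  [12] addr=0xa0 blk=10 s=2: VC-HIT | VC [50, 18]
  [13] addr=0xab blk=10 s=2: L1-HIT | VC [50, 18]
  [14] addr=0x126 blk=18 s=2: VC-HIT | VC [50, 10]
  [15] addr=0xa4 blk=10 s=2: VC-HIT | VC [50, 18]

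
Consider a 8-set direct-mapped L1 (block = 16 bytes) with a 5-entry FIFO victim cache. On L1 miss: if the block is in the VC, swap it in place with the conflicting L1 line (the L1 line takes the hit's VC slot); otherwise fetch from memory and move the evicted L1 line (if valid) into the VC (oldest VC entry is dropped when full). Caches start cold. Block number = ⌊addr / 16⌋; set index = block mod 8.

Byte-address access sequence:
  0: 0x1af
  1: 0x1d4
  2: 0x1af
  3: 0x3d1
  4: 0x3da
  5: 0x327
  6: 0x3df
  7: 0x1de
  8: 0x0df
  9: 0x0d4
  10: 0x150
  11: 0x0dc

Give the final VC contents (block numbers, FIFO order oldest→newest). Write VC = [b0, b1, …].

  [0] addr=0x1af blk=26 s=2: MISS | VC []
  [1] addr=0x1d4 blk=29 s=5: MISS | VC []
  [2] addr=0x1af blk=26 s=2: L1-HIT | VC []
  [3] addr=0x3d1 blk=61 s=5: MISS | VC [29]
  [4] addr=0x3da blk=61 s=5: L1-HIT | VC [29]
  [5] addr=0x327 blk=50 s=2: MISS | VC [29, 26]
  [6] addr=0x3df blk=61 s=5: L1-HIT | VC [29, 26]
  [7] addr=0x1de blk=29 s=5: VC-HIT | VC [61, 26]
  [8] addr=0xdf blk=13 s=5: MISS | VC [61, 26, 29]
  [9] addr=0xd4 blk=13 s=5: L1-HIT | VC [61, 26, 29]
  [10] addr=0x150 blk=21 s=5: MISS | VC [61, 26, 29, 13]
  [11] addr=0xdc blk=13 s=5: VC-HIT | VC [61, 26, 29, 21]

VC = [61, 26, 29, 21]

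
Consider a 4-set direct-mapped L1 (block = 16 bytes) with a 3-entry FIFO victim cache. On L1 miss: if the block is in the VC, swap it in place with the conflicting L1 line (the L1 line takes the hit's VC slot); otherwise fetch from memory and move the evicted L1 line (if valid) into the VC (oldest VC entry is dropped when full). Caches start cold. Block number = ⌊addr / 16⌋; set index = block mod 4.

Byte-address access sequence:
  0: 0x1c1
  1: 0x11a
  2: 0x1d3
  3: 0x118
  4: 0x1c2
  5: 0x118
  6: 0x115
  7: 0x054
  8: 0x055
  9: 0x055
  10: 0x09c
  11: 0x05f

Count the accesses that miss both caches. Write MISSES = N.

MISSES = 5

  [0] addr=0x1c1 blk=28 s=0: MISS | VC []
  [1] addr=0x11a blk=17 s=1: MISS | VC []
  [2] addr=0x1d3 blk=29 s=1: MISS | VC [17]
  [3] addr=0x118 blk=17 s=1: VC-HIT | VC [29]
  [4] addr=0x1c2 blk=28 s=0: L1-HIT | VC [29]
  [5] addr=0x118 blk=17 s=1: L1-HIT | VC [29]
  [6] addr=0x115 blk=17 s=1: L1-HIT | VC [29]
  [7] addr=0x54 blk=5 s=1: MISS | VC [29, 17]
  [8] addr=0x55 blk=5 s=1: L1-HIT | VC [29, 17]
  [9] addr=0x55 blk=5 s=1: L1-HIT | VC [29, 17]
  [10] addr=0x9c blk=9 s=1: MISS | VC [29, 17, 5]
  [11] addr=0x5f blk=5 s=1: VC-HIT | VC [29, 17, 9]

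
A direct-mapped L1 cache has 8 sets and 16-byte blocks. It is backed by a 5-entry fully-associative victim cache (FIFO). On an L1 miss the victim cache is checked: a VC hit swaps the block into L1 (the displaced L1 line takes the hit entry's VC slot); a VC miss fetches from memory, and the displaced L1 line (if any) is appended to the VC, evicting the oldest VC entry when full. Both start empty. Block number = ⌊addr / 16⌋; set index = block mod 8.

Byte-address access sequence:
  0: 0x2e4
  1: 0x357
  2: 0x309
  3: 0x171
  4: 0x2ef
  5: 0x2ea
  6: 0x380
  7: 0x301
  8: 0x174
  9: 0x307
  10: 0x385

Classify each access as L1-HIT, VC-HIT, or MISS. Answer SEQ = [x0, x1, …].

0: 0x2e4 (blk 46, set 6) → MISS  vc=[]
1: 0x357 (blk 53, set 5) → MISS  vc=[]
2: 0x309 (blk 48, set 0) → MISS  vc=[]
3: 0x171 (blk 23, set 7) → MISS  vc=[]
4: 0x2ef (blk 46, set 6) → L1-HIT  vc=[]
5: 0x2ea (blk 46, set 6) → L1-HIT  vc=[]
6: 0x380 (blk 56, set 0) → MISS  vc=[48]
7: 0x301 (blk 48, set 0) → VC-HIT  vc=[56]
8: 0x174 (blk 23, set 7) → L1-HIT  vc=[56]
9: 0x307 (blk 48, set 0) → L1-HIT  vc=[56]
10: 0x385 (blk 56, set 0) → VC-HIT  vc=[48]

SEQ = [MISS, MISS, MISS, MISS, L1-HIT, L1-HIT, MISS, VC-HIT, L1-HIT, L1-HIT, VC-HIT]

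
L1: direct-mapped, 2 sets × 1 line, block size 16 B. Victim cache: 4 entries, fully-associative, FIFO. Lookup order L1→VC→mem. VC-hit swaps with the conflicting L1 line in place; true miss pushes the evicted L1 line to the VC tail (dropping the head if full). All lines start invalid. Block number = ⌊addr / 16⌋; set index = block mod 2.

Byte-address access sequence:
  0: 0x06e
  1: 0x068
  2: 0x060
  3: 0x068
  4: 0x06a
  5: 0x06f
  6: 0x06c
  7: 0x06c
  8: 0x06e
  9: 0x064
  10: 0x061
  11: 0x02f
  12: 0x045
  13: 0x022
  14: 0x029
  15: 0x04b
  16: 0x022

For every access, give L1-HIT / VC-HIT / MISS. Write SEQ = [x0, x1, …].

SEQ = [MISS, L1-HIT, L1-HIT, L1-HIT, L1-HIT, L1-HIT, L1-HIT, L1-HIT, L1-HIT, L1-HIT, L1-HIT, MISS, MISS, VC-HIT, L1-HIT, VC-HIT, VC-HIT]

#0 0x6e→b6/s0 MISS; vc=[]
#1 0x68→b6/s0 L1-HIT; vc=[]
#2 0x60→b6/s0 L1-HIT; vc=[]
#3 0x68→b6/s0 L1-HIT; vc=[]
#4 0x6a→b6/s0 L1-HIT; vc=[]
#5 0x6f→b6/s0 L1-HIT; vc=[]
#6 0x6c→b6/s0 L1-HIT; vc=[]
#7 0x6c→b6/s0 L1-HIT; vc=[]
#8 0x6e→b6/s0 L1-HIT; vc=[]
#9 0x64→b6/s0 L1-HIT; vc=[]
#10 0x61→b6/s0 L1-HIT; vc=[]
#11 0x2f→b2/s0 MISS; vc=[6]
#12 0x45→b4/s0 MISS; vc=[6,2]
#13 0x22→b2/s0 VC-HIT; vc=[6,4]
#14 0x29→b2/s0 L1-HIT; vc=[6,4]
#15 0x4b→b4/s0 VC-HIT; vc=[6,2]
#16 0x22→b2/s0 VC-HIT; vc=[6,4]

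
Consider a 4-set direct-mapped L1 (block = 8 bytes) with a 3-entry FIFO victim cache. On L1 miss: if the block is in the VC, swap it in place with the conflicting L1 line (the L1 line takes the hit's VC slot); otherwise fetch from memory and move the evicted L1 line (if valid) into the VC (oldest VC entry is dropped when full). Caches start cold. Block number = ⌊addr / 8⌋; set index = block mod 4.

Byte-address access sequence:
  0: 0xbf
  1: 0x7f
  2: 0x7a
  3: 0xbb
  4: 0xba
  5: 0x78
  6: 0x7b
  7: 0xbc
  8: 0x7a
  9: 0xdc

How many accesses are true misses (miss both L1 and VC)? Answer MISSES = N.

0: 0xbf (blk 23, set 3) → MISS  vc=[]
1: 0x7f (blk 15, set 3) → MISS  vc=[23]
2: 0x7a (blk 15, set 3) → L1-HIT  vc=[23]
3: 0xbb (blk 23, set 3) → VC-HIT  vc=[15]
4: 0xba (blk 23, set 3) → L1-HIT  vc=[15]
5: 0x78 (blk 15, set 3) → VC-HIT  vc=[23]
6: 0x7b (blk 15, set 3) → L1-HIT  vc=[23]
7: 0xbc (blk 23, set 3) → VC-HIT  vc=[15]
8: 0x7a (blk 15, set 3) → VC-HIT  vc=[23]
9: 0xdc (blk 27, set 3) → MISS  vc=[23, 15]

MISSES = 3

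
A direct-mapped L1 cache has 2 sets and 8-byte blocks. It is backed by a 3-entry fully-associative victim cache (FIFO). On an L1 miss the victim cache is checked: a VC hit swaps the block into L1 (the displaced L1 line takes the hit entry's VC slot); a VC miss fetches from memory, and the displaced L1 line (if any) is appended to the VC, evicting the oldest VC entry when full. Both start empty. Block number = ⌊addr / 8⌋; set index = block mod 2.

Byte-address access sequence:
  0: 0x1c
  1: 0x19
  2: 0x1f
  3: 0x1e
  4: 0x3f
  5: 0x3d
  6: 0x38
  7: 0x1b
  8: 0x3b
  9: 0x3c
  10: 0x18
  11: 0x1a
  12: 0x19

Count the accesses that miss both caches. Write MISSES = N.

#0 0x1c→b3/s1 MISS; vc=[]
#1 0x19→b3/s1 L1-HIT; vc=[]
#2 0x1f→b3/s1 L1-HIT; vc=[]
#3 0x1e→b3/s1 L1-HIT; vc=[]
#4 0x3f→b7/s1 MISS; vc=[3]
#5 0x3d→b7/s1 L1-HIT; vc=[3]
#6 0x38→b7/s1 L1-HIT; vc=[3]
#7 0x1b→b3/s1 VC-HIT; vc=[7]
#8 0x3b→b7/s1 VC-HIT; vc=[3]
#9 0x3c→b7/s1 L1-HIT; vc=[3]
#10 0x18→b3/s1 VC-HIT; vc=[7]
#11 0x1a→b3/s1 L1-HIT; vc=[7]
#12 0x19→b3/s1 L1-HIT; vc=[7]

MISSES = 2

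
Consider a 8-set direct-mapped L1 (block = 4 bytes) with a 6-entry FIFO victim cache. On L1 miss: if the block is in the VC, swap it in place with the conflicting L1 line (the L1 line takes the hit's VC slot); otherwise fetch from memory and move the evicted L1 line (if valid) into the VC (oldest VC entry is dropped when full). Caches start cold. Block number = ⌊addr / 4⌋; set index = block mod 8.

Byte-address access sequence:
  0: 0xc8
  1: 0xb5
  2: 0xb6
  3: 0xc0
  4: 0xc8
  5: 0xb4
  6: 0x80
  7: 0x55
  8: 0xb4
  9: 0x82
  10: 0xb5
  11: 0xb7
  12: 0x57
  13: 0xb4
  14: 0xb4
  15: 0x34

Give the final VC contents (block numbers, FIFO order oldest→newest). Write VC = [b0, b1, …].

0: 0xc8 (blk 50, set 2) → MISS  vc=[]
1: 0xb5 (blk 45, set 5) → MISS  vc=[]
2: 0xb6 (blk 45, set 5) → L1-HIT  vc=[]
3: 0xc0 (blk 48, set 0) → MISS  vc=[]
4: 0xc8 (blk 50, set 2) → L1-HIT  vc=[]
5: 0xb4 (blk 45, set 5) → L1-HIT  vc=[]
6: 0x80 (blk 32, set 0) → MISS  vc=[48]
7: 0x55 (blk 21, set 5) → MISS  vc=[48, 45]
8: 0xb4 (blk 45, set 5) → VC-HIT  vc=[48, 21]
9: 0x82 (blk 32, set 0) → L1-HIT  vc=[48, 21]
10: 0xb5 (blk 45, set 5) → L1-HIT  vc=[48, 21]
11: 0xb7 (blk 45, set 5) → L1-HIT  vc=[48, 21]
12: 0x57 (blk 21, set 5) → VC-HIT  vc=[48, 45]
13: 0xb4 (blk 45, set 5) → VC-HIT  vc=[48, 21]
14: 0xb4 (blk 45, set 5) → L1-HIT  vc=[48, 21]
15: 0x34 (blk 13, set 5) → MISS  vc=[48, 21, 45]

VC = [48, 21, 45]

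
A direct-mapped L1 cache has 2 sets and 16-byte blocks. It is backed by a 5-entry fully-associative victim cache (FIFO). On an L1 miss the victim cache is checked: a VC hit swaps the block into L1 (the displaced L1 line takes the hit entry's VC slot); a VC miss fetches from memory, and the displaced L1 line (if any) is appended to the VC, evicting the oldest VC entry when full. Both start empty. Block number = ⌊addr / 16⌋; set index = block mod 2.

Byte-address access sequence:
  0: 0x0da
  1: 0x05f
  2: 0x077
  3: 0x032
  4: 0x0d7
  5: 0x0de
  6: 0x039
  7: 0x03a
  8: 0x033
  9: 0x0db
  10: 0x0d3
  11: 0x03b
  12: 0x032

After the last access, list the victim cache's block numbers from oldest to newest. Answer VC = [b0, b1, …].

0: 0xda (blk 13, set 1) → MISS  vc=[]
1: 0x5f (blk 5, set 1) → MISS  vc=[13]
2: 0x77 (blk 7, set 1) → MISS  vc=[13, 5]
3: 0x32 (blk 3, set 1) → MISS  vc=[13, 5, 7]
4: 0xd7 (blk 13, set 1) → VC-HIT  vc=[3, 5, 7]
5: 0xde (blk 13, set 1) → L1-HIT  vc=[3, 5, 7]
6: 0x39 (blk 3, set 1) → VC-HIT  vc=[13, 5, 7]
7: 0x3a (blk 3, set 1) → L1-HIT  vc=[13, 5, 7]
8: 0x33 (blk 3, set 1) → L1-HIT  vc=[13, 5, 7]
9: 0xdb (blk 13, set 1) → VC-HIT  vc=[3, 5, 7]
10: 0xd3 (blk 13, set 1) → L1-HIT  vc=[3, 5, 7]
11: 0x3b (blk 3, set 1) → VC-HIT  vc=[13, 5, 7]
12: 0x32 (blk 3, set 1) → L1-HIT  vc=[13, 5, 7]

VC = [13, 5, 7]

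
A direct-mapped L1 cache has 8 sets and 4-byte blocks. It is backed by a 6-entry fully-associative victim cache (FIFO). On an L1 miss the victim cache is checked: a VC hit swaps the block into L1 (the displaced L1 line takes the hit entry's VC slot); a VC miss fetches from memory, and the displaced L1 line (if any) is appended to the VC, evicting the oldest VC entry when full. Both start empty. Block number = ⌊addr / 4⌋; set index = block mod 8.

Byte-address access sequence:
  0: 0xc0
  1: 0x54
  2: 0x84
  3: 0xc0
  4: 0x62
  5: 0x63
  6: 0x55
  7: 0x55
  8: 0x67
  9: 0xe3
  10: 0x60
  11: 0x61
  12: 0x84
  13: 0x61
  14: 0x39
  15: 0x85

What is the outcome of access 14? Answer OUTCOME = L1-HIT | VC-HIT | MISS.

OUTCOME = MISS

#0 0xc0→b48/s0 MISS; vc=[]
#1 0x54→b21/s5 MISS; vc=[]
#2 0x84→b33/s1 MISS; vc=[]
#3 0xc0→b48/s0 L1-HIT; vc=[]
#4 0x62→b24/s0 MISS; vc=[48]
#5 0x63→b24/s0 L1-HIT; vc=[48]
#6 0x55→b21/s5 L1-HIT; vc=[48]
#7 0x55→b21/s5 L1-HIT; vc=[48]
#8 0x67→b25/s1 MISS; vc=[48,33]
#9 0xe3→b56/s0 MISS; vc=[48,33,24]
#10 0x60→b24/s0 VC-HIT; vc=[48,33,56]
#11 0x61→b24/s0 L1-HIT; vc=[48,33,56]
#12 0x84→b33/s1 VC-HIT; vc=[48,25,56]
#13 0x61→b24/s0 L1-HIT; vc=[48,25,56]
#14 0x39→b14/s6 MISS; vc=[48,25,56]
#15 0x85→b33/s1 L1-HIT; vc=[48,25,56]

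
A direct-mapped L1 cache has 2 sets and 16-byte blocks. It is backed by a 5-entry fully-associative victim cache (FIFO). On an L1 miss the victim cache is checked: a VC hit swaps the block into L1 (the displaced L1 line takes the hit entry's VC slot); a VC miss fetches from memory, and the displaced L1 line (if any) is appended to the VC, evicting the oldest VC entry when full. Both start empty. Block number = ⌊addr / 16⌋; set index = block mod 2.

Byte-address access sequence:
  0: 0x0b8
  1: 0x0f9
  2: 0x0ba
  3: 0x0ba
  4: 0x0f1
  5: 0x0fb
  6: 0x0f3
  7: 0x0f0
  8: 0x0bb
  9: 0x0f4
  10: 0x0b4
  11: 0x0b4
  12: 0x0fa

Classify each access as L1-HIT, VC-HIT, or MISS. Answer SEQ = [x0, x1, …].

0: 0xb8 (blk 11, set 1) → MISS  vc=[]
1: 0xf9 (blk 15, set 1) → MISS  vc=[11]
2: 0xba (blk 11, set 1) → VC-HIT  vc=[15]
3: 0xba (blk 11, set 1) → L1-HIT  vc=[15]
4: 0xf1 (blk 15, set 1) → VC-HIT  vc=[11]
5: 0xfb (blk 15, set 1) → L1-HIT  vc=[11]
6: 0xf3 (blk 15, set 1) → L1-HIT  vc=[11]
7: 0xf0 (blk 15, set 1) → L1-HIT  vc=[11]
8: 0xbb (blk 11, set 1) → VC-HIT  vc=[15]
9: 0xf4 (blk 15, set 1) → VC-HIT  vc=[11]
10: 0xb4 (blk 11, set 1) → VC-HIT  vc=[15]
11: 0xb4 (blk 11, set 1) → L1-HIT  vc=[15]
12: 0xfa (blk 15, set 1) → VC-HIT  vc=[11]

SEQ = [MISS, MISS, VC-HIT, L1-HIT, VC-HIT, L1-HIT, L1-HIT, L1-HIT, VC-HIT, VC-HIT, VC-HIT, L1-HIT, VC-HIT]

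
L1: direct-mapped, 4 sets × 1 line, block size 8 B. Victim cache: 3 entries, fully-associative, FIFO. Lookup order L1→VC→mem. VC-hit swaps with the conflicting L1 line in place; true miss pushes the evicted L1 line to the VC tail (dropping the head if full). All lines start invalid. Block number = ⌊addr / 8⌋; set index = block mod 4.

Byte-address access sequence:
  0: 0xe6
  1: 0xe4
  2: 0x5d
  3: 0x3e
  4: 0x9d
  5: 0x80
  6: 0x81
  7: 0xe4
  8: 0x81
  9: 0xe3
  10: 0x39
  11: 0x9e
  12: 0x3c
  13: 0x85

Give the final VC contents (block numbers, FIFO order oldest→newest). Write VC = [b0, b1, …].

VC = [11, 19, 28]

#0 0xe6→b28/s0 MISS; vc=[]
#1 0xe4→b28/s0 L1-HIT; vc=[]
#2 0x5d→b11/s3 MISS; vc=[]
#3 0x3e→b7/s3 MISS; vc=[11]
#4 0x9d→b19/s3 MISS; vc=[11,7]
#5 0x80→b16/s0 MISS; vc=[11,7,28]
#6 0x81→b16/s0 L1-HIT; vc=[11,7,28]
#7 0xe4→b28/s0 VC-HIT; vc=[11,7,16]
#8 0x81→b16/s0 VC-HIT; vc=[11,7,28]
#9 0xe3→b28/s0 VC-HIT; vc=[11,7,16]
#10 0x39→b7/s3 VC-HIT; vc=[11,19,16]
#11 0x9e→b19/s3 VC-HIT; vc=[11,7,16]
#12 0x3c→b7/s3 VC-HIT; vc=[11,19,16]
#13 0x85→b16/s0 VC-HIT; vc=[11,19,28]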